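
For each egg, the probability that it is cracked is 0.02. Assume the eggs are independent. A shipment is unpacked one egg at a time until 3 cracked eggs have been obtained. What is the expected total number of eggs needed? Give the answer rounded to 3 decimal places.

Y = total eggs until the third success; negative binomial with r=3, p=0.02.
E[Y] = r / p = 3 / 0.02 = 150.00000

150.000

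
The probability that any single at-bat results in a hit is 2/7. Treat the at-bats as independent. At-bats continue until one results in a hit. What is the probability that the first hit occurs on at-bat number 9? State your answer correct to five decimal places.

0.01936

Geometric (trials to first success), p = 0.285714.
P(Y = 9) = (1−p)^8 · p = 0.06776 · 0.285714 = 0.0193601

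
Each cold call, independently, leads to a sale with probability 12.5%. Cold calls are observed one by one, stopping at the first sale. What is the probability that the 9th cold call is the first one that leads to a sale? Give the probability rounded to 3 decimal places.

0.043

Geometric (trials to first success), p = 0.125.
P(Y = 9) = (1−p)^8 · p = 0.34361 · 0.125 = 0.04295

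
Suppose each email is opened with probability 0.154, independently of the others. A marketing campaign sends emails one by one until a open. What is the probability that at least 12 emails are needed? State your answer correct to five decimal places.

Y = number of emails to the first success; geometric, p = 0.154.
P(Y > 11) = P(first 11 all fail) = (1−p)^11 = 0.1588817

0.15888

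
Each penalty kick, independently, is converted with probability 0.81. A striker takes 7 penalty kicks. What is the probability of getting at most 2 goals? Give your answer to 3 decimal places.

X ~ Binomial(7, 0.81); P(X ≤ 2) = Σ C(7,k) p^k (1−p)^(7−k) over k:
  k=0: C(7,0)·0.81^0·0.19^7 = 0.00001
  k=1: C(7,1)·0.81^1·0.19^6 = 0.00027
  k=2: C(7,2)·0.81^2·0.19^5 = 0.00341
Total = 0.00369

0.004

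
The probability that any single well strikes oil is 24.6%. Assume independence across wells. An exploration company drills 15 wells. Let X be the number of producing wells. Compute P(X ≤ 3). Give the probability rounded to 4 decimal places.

X ~ Binomial(15, 0.246); P(X ≤ 3) = Σ C(15,k) p^k (1−p)^(15−k) over k:
  k=0: C(15,0)·0.246^0·0.754^15 = 0.014473
  k=1: C(15,1)·0.246^1·0.754^14 = 0.070831
  k=2: C(15,2)·0.246^2·0.754^13 = 0.161766
  k=3: C(15,3)·0.246^3·0.754^12 = 0.228704
Total = 0.475774

0.4758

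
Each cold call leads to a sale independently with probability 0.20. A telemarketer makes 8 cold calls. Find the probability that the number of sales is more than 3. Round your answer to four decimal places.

X ~ Binomial(8, 0.20); P(X ≥ 4) = Σ C(8,k) p^k (1−p)^(8−k) over k:
  k=4: C(8,4)·0.20^4·0.80^4 = 0.045875
  k=5: C(8,5)·0.20^5·0.80^3 = 0.009175
  k=6: C(8,6)·0.20^6·0.80^2 = 0.001147
  k=7: C(8,7)·0.20^7·0.80^1 = 0.000082
  k=8: C(8,8)·0.20^8·0.80^0 = 0.000003
Total = 0.056282

0.0563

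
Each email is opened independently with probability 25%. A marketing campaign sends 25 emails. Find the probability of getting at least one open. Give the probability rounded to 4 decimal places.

0.9992

P(at least one) = 1 − P(none) = 1 − (1 − 0.25)^25
= 1 − 0.000753 = 0.999247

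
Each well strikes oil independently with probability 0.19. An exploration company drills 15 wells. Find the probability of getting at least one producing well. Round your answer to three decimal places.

0.958

P(at least one) = 1 − P(none) = 1 − (1 − 0.19)^15
= 1 − 0.04239 = 0.95761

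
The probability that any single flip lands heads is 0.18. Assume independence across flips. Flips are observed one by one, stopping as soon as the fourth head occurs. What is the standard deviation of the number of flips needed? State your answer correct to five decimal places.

10.06154

Y = total flips until the fourth success; negative binomial with r=4, p=0.18.
SD(Y) = √[r(1−p)/p²] = √(101.2345679) = 10.0615390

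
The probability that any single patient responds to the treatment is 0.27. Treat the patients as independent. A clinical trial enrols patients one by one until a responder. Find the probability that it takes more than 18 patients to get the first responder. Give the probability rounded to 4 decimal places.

Y = number of patients to the first success; geometric, p = 0.27.
P(Y > 18) = P(first 18 all fail) = (1−p)^18 = 0.003466

0.0035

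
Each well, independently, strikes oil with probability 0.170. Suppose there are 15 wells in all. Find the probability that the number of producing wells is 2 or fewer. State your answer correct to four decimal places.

X ~ Binomial(15, 0.17); P(X ≤ 2) = Σ C(15,k) p^k (1−p)^(15−k) over k:
  k=0: C(15,0)·0.17^0·0.83^15 = 0.061118
  k=1: C(15,1)·0.17^1·0.83^14 = 0.187773
  k=2: C(15,2)·0.17^2·0.83^13 = 0.269217
Total = 0.518108

0.5181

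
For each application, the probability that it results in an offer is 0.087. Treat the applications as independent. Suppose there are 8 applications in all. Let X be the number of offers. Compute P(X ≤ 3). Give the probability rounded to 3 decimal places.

0.997

X ~ Binomial(8, 0.087); P(X ≤ 3) = Σ C(8,k) p^k (1−p)^(8−k) over k:
  k=0: C(8,0)·0.087^0·0.913^8 = 0.48280
  k=1: C(8,1)·0.087^1·0.913^7 = 0.36805
  k=2: C(8,2)·0.087^2·0.913^6 = 0.12275
  k=3: C(8,3)·0.087^3·0.913^5 = 0.02339
Total = 0.99699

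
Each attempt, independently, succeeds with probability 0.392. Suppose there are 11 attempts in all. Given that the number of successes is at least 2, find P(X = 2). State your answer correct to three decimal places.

0.099

X ~ Binomial(11, 0.392). Want P(X=2 | X≥2) = P(X=2) / P(X≥2).
P(X=2) = C(11,2)·0.392^2·0.608^9 = 0.09595
P(X≥2) = 1 − 0.00420 − 0.02977 = 0.96604
Ratio = 0.09595 / 0.96604 = 0.09933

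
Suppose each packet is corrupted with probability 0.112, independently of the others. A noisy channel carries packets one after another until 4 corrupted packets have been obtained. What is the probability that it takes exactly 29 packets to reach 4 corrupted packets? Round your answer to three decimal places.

Y = trial on which the fourth success occurs; negative binomial, r=4, p=0.112.
P(Y=29) = C(28,3) · p^4 · (1−p)^25
= 3276 · 0.00015735 · 0.051324 = 0.02646

0.026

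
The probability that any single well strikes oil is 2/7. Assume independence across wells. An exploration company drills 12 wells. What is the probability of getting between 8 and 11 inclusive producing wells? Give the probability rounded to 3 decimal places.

0.007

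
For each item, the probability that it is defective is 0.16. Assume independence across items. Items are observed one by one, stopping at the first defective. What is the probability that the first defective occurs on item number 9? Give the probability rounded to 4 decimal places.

Geometric (trials to first success), p = 0.16.
P(Y = 9) = (1−p)^8 · p = 0.24788 · 0.16 = 0.039660

0.0397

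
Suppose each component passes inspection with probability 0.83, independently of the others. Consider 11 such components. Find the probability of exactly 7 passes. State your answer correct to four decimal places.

0.0748

X ~ Binomial(n=11, p=0.83).
P(X=7) = C(11,7) · p^7 · (1−p)^4
= 330 · 0.27136 · 0.00083521 = 0.074792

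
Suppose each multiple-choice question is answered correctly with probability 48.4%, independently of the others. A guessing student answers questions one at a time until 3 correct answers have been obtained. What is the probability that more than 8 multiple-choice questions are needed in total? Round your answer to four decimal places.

0.1665

Needing more than 8 multiple-choice questions ⇔ fewer than 3 successes in the first 8. With X ~ Binomial(8, 0.484), P(Y > 8) = P(X ≤ 2).
  k=0: C(8,0)·0.484^0·0.516^8 = 0.005026
  k=1: C(8,1)·0.484^1·0.516^7 = 0.037712
  k=2: C(8,2)·0.484^2·0.516^6 = 0.123808
P(X ≤ 2) = 0.166546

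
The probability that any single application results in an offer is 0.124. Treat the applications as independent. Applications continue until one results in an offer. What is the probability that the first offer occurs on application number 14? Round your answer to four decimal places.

0.0222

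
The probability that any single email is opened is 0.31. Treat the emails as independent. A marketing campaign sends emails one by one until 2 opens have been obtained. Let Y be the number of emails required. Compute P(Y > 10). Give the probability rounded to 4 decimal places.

0.1344

Needing more than 10 emails ⇔ fewer than 2 successes in the first 10. With X ~ Binomial(10, 0.31), P(Y > 10) = P(X ≤ 1).
  k=0: C(10,0)·0.31^0·0.69^10 = 0.024462
  k=1: C(10,1)·0.31^1·0.69^9 = 0.109901
P(X ≤ 1) = 0.134363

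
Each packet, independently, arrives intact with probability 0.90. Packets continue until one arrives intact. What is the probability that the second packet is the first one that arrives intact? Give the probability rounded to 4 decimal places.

Geometric (trials to first success), p = 0.90.
P(Y = 2) = (1−p)^1 · p = 0.1 · 0.90 = 0.090000

0.0900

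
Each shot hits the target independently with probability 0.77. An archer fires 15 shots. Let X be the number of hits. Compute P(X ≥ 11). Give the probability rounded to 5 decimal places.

X ~ Binomial(15, 0.77); P(X ≥ 11) = Σ C(15,k) p^k (1−p)^(15−k) over k:
  k=11: C(15,11)·0.77^11·0.23^4 = 0.2154974
  k=12: C(15,12)·0.77^12·0.23^3 = 0.2404826
  k=13: C(15,13)·0.77^13·0.23^2 = 0.1857909
  k=14: C(15,14)·0.77^14·0.23^1 = 0.0888565
  k=15: C(15,15)·0.77^15·0.23^0 = 0.0198317
Total = 0.7504591

0.75046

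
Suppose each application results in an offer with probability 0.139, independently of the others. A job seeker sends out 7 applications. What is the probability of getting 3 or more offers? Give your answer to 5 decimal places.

X ~ Binomial(7, 0.139); P(X ≥ 3) = Σ C(7,k) p^k (1−p)^(7−k) over k:
  k=3: C(7,3)·0.139^3·0.861^4 = 0.0516565
  k=4: C(7,4)·0.139^4·0.861^3 = 0.0083394
  k=5: C(7,5)·0.139^5·0.861^2 = 0.0008078
  k=6: C(7,6)·0.139^6·0.861^1 = 0.0000435
  k=7: C(7,7)·0.139^7·0.861^0 = 0.0000010
Total = 0.0608482

0.06085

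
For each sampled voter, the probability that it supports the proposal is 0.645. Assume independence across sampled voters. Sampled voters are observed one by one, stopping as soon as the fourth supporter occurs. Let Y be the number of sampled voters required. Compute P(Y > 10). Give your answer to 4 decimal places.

0.0282

Needing more than 10 sampled voters ⇔ fewer than 4 successes in the first 10. With X ~ Binomial(10, 0.645), P(Y > 10) = P(X ≤ 3).
  k=0: C(10,0)·0.645^0·0.355^10 = 0.000032
  k=1: C(10,1)·0.645^1·0.355^9 = 0.000578
  k=2: C(10,2)·0.645^2·0.355^8 = 0.004722
  k=3: C(10,3)·0.645^3·0.355^7 = 0.022880
P(X ≤ 3) = 0.028212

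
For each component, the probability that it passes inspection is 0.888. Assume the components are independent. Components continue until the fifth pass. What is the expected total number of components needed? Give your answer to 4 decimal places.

Y = total components until the fifth success; negative binomial with r=5, p=0.888.
E[Y] = r / p = 5 / 0.888 = 5.630631

5.6306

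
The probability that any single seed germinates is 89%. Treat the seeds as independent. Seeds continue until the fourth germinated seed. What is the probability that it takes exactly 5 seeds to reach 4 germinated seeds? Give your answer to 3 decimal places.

0.276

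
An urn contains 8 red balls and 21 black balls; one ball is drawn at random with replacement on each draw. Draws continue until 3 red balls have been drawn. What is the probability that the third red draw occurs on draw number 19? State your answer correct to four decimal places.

Y = trial on which the third success occurs; negative binomial, r=3, p=0.275862.
P(Y=19) = C(18,2) · p^3 · (1−p)^16
= 153 · 0.020993 · 0.0057166 = 0.018361

0.0184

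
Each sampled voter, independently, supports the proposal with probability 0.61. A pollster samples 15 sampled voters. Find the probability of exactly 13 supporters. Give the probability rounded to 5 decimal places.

0.02586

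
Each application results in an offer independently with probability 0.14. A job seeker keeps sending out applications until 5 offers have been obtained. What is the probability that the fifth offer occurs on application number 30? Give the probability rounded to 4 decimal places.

0.0294

Y = trial on which the fifth success occurs; negative binomial, r=5, p=0.14.
P(Y=30) = C(29,4) · p^5 · (1−p)^25
= 23751 · 5.3782e-05 · 0.023039 = 0.029430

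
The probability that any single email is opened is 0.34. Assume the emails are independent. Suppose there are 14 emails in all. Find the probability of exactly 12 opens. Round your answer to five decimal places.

X ~ Binomial(n=14, p=0.34).
P(X=12) = C(14,12) · p^12 · (1−p)^2
= 91 · 2.3864e-06 · 0.4356 = 0.0000946

0.00009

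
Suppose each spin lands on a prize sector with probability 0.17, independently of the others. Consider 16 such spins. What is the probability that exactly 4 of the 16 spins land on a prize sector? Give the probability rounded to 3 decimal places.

0.162

X ~ Binomial(n=16, p=0.17).
P(X=4) = C(16,4) · p^4 · (1−p)^12
= 1820 · 0.00083521 · 0.10689 = 0.16248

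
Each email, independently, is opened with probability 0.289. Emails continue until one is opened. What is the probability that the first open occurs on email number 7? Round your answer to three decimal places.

0.037

Geometric (trials to first success), p = 0.289.
P(Y = 7) = (1−p)^6 · p = 0.12919 · 0.289 = 0.03733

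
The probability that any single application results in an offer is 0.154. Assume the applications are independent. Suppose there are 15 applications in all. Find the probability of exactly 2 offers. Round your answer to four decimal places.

0.2832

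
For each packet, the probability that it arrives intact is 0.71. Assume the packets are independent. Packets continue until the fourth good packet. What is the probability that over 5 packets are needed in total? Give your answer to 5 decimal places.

Needing more than 5 packets ⇔ fewer than 4 successes in the first 5. With X ~ Binomial(5, 0.71), P(Y > 5) = P(X ≤ 3).
  k=0: C(5,0)·0.71^0·0.29^5 = 0.0020511
  k=1: C(5,1)·0.71^1·0.29^4 = 0.0251085
  k=2: C(5,2)·0.71^2·0.29^3 = 0.1229449
  k=3: C(5,3)·0.71^3·0.29^2 = 0.3010032
P(X ≤ 3) = 0.4511077

0.45111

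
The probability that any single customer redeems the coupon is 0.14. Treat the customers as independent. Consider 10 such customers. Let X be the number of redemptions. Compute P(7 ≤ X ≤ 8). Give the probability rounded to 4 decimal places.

X ~ Binomial(10, 0.14); P(7 ≤ X ≤ 8) = Σ C(10,k) p^k (1−p)^(10−k) over k:
  k=7: C(10,7)·0.14^7·0.86^3 = 0.000080
  k=8: C(10,8)·0.14^8·0.86^2 = 0.000005
Total = 0.000085

0.0001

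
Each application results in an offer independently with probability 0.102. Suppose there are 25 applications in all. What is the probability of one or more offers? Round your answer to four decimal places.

0.9321

P(at least one) = 1 − P(none) = 1 − (1 − 0.102)^25
= 1 − 0.067906 = 0.932094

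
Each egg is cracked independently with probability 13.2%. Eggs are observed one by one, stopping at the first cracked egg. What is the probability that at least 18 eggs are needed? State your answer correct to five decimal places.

Y = number of eggs to the first success; geometric, p = 0.132.
P(Y > 17) = P(first 17 all fail) = (1−p)^17 = 0.0901229

0.09012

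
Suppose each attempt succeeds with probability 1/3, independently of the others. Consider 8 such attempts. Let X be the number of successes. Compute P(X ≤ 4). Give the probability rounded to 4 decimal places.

0.9121

X ~ Binomial(8, 0.333333); P(X ≤ 4) = Σ C(8,k) p^k (1−p)^(8−k) over k:
  k=0: C(8,0)·0.333333^0·0.666667^8 = 0.039018
  k=1: C(8,1)·0.333333^1·0.666667^7 = 0.156074
  k=2: C(8,2)·0.333333^2·0.666667^6 = 0.273129
  k=3: C(8,3)·0.333333^3·0.666667^5 = 0.273129
  k=4: C(8,4)·0.333333^4·0.666667^4 = 0.170706
Total = 0.912056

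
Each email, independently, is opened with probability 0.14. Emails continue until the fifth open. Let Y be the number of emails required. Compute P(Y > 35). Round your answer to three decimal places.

Needing more than 35 emails ⇔ fewer than 5 successes in the first 35. With X ~ Binomial(35, 0.14), P(Y > 35) = P(X ≤ 4).
  k=0: C(35,0)·0.14^0·0.86^35 = 0.00510
  k=1: C(35,1)·0.14^1·0.86^34 = 0.02905
  k=2: C(35,2)·0.14^2·0.86^33 = 0.08039
  k=3: C(35,3)·0.14^3·0.86^32 = 0.14396
  k=4: C(35,4)·0.14^4·0.86^31 = 0.18748
P(X ≤ 4) = 0.44599

0.446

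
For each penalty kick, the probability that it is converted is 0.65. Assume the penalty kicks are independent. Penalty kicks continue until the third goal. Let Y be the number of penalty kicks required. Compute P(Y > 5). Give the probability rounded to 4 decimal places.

0.2352

Needing more than 5 penalty kicks ⇔ fewer than 3 successes in the first 5. With X ~ Binomial(5, 0.65), P(Y > 5) = P(X ≤ 2).
  k=0: C(5,0)·0.65^0·0.35^5 = 0.005252
  k=1: C(5,1)·0.65^1·0.35^4 = 0.048770
  k=2: C(5,2)·0.65^2·0.35^3 = 0.181147
P(X ≤ 2) = 0.235169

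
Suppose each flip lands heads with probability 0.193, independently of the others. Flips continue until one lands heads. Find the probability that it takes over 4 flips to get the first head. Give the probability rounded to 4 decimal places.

Y = number of flips to the first success; geometric, p = 0.193.
P(Y > 4) = P(first 4 all fail) = (1−p)^4 = 0.424125

0.4241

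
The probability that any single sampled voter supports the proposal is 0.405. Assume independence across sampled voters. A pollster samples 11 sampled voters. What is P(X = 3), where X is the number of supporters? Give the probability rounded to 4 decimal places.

0.1722

X ~ Binomial(n=11, p=0.405).
P(X=3) = C(11,3) · p^3 · (1−p)^8
= 165 · 0.06643 · 0.015709 = 0.172181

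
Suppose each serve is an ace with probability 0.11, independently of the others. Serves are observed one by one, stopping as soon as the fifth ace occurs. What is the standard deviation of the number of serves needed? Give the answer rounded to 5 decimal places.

Y = total serves until the fifth success; negative binomial with r=5, p=0.11.
SD(Y) = √[r(1−p)/p²] = √(367.7685950) = 19.1772937

19.17729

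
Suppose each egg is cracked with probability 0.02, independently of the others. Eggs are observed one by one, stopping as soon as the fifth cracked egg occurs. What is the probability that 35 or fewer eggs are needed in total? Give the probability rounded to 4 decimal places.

0.0006

Finishing within 35 eggs ⇔ at least 5 successes in the first 35. With X ~ Binomial(35, 0.02), P(Y ≤ 35) = 1 − P(X ≤ 4).
  k=0: C(35,0)·0.02^0·0.98^35 = 0.493075
  k=1: C(35,1)·0.02^1·0.98^34 = 0.352196
  k=2: C(35,2)·0.02^2·0.98^33 = 0.122191
  k=3: C(35,3)·0.02^3·0.98^32 = 0.027431
  k=4: C(35,4)·0.02^4·0.98^31 = 0.004478
1 − 0.999370 = 0.000630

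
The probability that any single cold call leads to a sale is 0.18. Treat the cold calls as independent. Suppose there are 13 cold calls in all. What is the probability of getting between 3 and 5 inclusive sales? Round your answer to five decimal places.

X ~ Binomial(13, 0.18); P(3 ≤ X ≤ 5) = Σ C(13,k) p^k (1−p)^(13−k) over k:
  k=3: C(13,3)·0.18^3·0.82^10 = 0.2292567
  k=4: C(13,4)·0.18^4·0.82^9 = 0.1258116
  k=5: C(13,5)·0.18^5·0.82^8 = 0.0497109
Total = 0.4047793

0.40478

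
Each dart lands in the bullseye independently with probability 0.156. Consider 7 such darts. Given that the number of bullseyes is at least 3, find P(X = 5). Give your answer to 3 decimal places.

0.017

X ~ Binomial(7, 0.156). Want P(X=5 | X≥3) = P(X=5) / P(X≥3).
P(X=5) = C(7,5)·0.156^5·0.844^2 = 0.00138
P(X≥3) = 1 − 0.30507 − 0.39471 − 0.21887 = 0.08136
Ratio = 0.00138 / 0.08136 = 0.01699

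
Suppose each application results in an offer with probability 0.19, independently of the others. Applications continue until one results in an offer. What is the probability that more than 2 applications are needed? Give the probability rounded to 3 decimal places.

Y = number of applications to the first success; geometric, p = 0.19.
P(Y > 2) = P(first 2 all fail) = (1−p)^2 = 0.65610

0.656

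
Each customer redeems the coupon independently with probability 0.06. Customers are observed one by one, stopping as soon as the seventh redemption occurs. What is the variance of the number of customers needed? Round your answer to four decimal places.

1827.7778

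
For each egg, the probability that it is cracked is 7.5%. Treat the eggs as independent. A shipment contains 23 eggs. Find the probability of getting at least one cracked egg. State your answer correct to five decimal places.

0.83356

P(at least one) = 1 − P(none) = 1 − (1 − 0.075)^23
= 1 − 0.1664408 = 0.8335592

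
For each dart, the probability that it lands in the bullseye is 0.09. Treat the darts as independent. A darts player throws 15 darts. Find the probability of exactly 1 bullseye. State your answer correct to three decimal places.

0.361

X ~ Binomial(n=15, p=0.09).
P(X=1) = C(15,1) · p^1 · (1−p)^14
= 15 · 0.09 · 0.26704 = 0.36051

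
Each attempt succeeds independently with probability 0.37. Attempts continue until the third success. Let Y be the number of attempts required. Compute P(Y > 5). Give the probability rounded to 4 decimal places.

0.7330

Needing more than 5 attempts ⇔ fewer than 3 successes in the first 5. With X ~ Binomial(5, 0.37), P(Y > 5) = P(X ≤ 2).
  k=0: C(5,0)·0.37^0·0.63^5 = 0.099244
  k=1: C(5,1)·0.37^1·0.63^4 = 0.291430
  k=2: C(5,2)·0.37^2·0.63^3 = 0.342314
P(X ≤ 2) = 0.732988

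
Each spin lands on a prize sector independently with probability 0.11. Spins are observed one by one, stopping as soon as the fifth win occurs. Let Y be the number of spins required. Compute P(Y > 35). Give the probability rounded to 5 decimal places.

0.66010

Needing more than 35 spins ⇔ fewer than 5 successes in the first 35. With X ~ Binomial(35, 0.11), P(Y > 35) = P(X ≤ 4).
  k=0: C(35,0)·0.11^0·0.89^35 = 0.0169297
  k=1: C(35,1)·0.11^1·0.89^34 = 0.0732354
  k=2: C(35,2)·0.11^2·0.89^33 = 0.1538766
  k=3: C(35,3)·0.11^3·0.89^32 = 0.2092030
  k=4: C(35,4)·0.11^4·0.89^31 = 0.2068524
P(X ≤ 4) = 0.6600971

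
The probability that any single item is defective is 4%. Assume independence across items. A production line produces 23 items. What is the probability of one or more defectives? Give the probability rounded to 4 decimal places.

P(at least one) = 1 − P(none) = 1 − (1 − 0.04)^23
= 1 − 0.391055 = 0.608945

0.6089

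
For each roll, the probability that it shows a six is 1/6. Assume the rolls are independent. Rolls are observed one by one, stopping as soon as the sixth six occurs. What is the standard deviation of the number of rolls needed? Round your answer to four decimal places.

13.4164

Y = total rolls until the sixth success; negative binomial with r=6, p=0.166667.
SD(Y) = √[r(1−p)/p²] = √(180.000000) = 13.416408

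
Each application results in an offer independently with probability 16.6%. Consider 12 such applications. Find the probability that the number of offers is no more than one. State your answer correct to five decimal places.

0.38371

X ~ Binomial(12, 0.166); P(X ≤ 1) = Σ C(12,k) p^k (1−p)^(12−k) over k:
  k=0: C(12,0)·0.166^0·0.834^12 = 0.1132381
  k=1: C(12,1)·0.166^1·0.834^11 = 0.2704680
Total = 0.3837061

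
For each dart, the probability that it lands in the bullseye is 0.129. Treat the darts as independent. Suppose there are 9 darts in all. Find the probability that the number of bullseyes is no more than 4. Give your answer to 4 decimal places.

0.9971

X ~ Binomial(9, 0.129); P(X ≤ 4) = Σ C(9,k) p^k (1−p)^(9−k) over k:
  k=0: C(9,0)·0.129^0·0.871^9 = 0.288512
  k=1: C(9,1)·0.129^1·0.871^8 = 0.384572
  k=2: C(9,2)·0.129^2·0.871^7 = 0.227829
  k=3: C(9,3)·0.129^3·0.871^6 = 0.078733
  k=4: C(9,4)·0.129^4·0.871^5 = 0.017491
Total = 0.997137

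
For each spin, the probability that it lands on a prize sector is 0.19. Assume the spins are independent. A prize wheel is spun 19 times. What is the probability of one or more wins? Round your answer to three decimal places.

0.982

P(at least one) = 1 − P(none) = 1 − (1 − 0.19)^19
= 1 − 0.01825 = 0.98175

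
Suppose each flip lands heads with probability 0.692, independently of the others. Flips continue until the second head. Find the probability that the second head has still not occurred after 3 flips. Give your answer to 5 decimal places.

Needing more than 3 flips ⇔ fewer than 2 successes in the first 3. With X ~ Binomial(3, 0.692), P(Y > 3) = P(X ≤ 1).
  k=0: C(3,0)·0.692^0·0.308^3 = 0.0292181
  k=1: C(3,1)·0.692^1·0.308^2 = 0.1969377
P(X ≤ 1) = 0.2261558

0.22616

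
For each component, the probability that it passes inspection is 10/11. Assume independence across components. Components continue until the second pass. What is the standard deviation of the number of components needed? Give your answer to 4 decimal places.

0.4690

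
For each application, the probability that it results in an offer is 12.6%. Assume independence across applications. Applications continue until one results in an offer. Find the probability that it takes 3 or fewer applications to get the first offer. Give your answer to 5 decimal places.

0.33237

Y = number of applications to the first success; geometric, p = 0.126.
P(Y ≤ 3) = 1 − (1−p)^3 = 1 − 0.6676276 = 0.3323724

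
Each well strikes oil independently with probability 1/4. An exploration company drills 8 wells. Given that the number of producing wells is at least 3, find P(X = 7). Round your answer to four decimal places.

0.0011

X ~ Binomial(8, 0.25). Want P(X=7 | X≥3) = P(X=7) / P(X≥3).
P(X=7) = C(8,7)·0.25^7·0.75^1 = 0.000366
P(X≥3) = 1 − 0.100113 − 0.266968 − 0.311462 = 0.321457
Ratio = 0.000366 / 0.321457 = 0.001139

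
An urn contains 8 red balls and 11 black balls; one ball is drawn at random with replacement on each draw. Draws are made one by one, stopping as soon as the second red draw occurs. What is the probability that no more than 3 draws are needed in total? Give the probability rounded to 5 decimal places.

Finishing within 3 draws ⇔ at least 2 successes in the first 3. With X ~ Binomial(3, 0.421053), P(Y ≤ 3) = 1 − P(X ≤ 1).
  k=0: C(3,0)·0.421053^0·0.578947^3 = 0.1940516
  k=1: C(3,1)·0.421053^1·0.578947^2 = 0.4233853
1 − 0.6174369 = 0.3825631

0.38256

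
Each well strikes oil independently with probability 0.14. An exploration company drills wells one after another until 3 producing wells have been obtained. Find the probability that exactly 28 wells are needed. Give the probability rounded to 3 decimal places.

Y = trial on which the third success occurs; negative binomial, r=3, p=0.14.
P(Y=28) = C(27,2) · p^3 · (1−p)^25
= 351 · 0.002744 · 0.023039 = 0.02219

0.022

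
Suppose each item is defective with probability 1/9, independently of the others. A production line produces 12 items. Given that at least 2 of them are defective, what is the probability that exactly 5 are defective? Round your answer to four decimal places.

X ~ Binomial(12, 0.111111). Want P(X=5 | X≥2) = P(X=5) / P(X≥2).
P(X=5) = C(12,5)·0.111111^5·0.888889^7 = 0.005881
P(X≥2) = 1 − 0.243315 − 0.364973 = 0.391711
Ratio = 0.005881 / 0.391711 = 0.015013

0.0150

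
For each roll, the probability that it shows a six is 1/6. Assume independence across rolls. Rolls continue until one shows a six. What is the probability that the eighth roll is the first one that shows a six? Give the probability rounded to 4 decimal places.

Geometric (trials to first success), p = 0.166667.
P(Y = 8) = (1−p)^7 · p = 0.27908 · 0.166667 = 0.046514

0.0465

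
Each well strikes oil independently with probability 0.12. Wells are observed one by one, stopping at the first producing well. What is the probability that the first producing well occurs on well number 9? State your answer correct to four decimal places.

Geometric (trials to first success), p = 0.12.
P(Y = 9) = (1−p)^8 · p = 0.35963 · 0.12 = 0.043156

0.0432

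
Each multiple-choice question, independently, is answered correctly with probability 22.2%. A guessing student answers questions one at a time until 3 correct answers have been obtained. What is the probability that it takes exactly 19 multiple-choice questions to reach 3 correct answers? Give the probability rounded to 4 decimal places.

Y = trial on which the third success occurs; negative binomial, r=3, p=0.222.
P(Y=19) = C(18,2) · p^3 · (1−p)^16
= 153 · 0.010941 · 0.018017 = 0.030159

0.0302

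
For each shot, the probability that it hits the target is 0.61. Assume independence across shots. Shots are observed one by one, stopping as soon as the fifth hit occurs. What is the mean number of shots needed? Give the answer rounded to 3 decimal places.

Y = total shots until the fifth success; negative binomial with r=5, p=0.61.
E[Y] = r / p = 5 / 0.61 = 8.19672

8.197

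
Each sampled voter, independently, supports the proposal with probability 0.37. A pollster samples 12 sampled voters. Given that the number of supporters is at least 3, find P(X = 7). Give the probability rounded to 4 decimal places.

0.0848

X ~ Binomial(12, 0.37). Want P(X=7 | X≥3) = P(X=7) / P(X≥3).
P(X=7) = C(12,7)·0.37^7·0.63^5 = 0.074617
P(X≥3) = 1 − 0.003909 − 0.027550 − 0.088992 = 0.879548
Ratio = 0.074617 / 0.879548 = 0.084836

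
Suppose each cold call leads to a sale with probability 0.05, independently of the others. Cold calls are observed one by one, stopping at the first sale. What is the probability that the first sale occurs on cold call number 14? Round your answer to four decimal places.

0.0257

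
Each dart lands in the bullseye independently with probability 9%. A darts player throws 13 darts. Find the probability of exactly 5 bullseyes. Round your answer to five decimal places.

X ~ Binomial(n=13, p=0.09).
P(X=5) = C(13,5) · p^5 · (1−p)^8
= 1287 · 5.9049e-06 · 0.47025 = 0.0035737

0.00357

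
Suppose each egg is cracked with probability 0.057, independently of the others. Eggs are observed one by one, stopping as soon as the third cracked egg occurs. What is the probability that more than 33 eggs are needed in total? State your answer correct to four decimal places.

Needing more than 33 eggs ⇔ fewer than 3 successes in the first 33. With X ~ Binomial(33, 0.057), P(Y > 33) = P(X ≤ 2).
  k=0: C(33,0)·0.057^0·0.943^33 = 0.144174
  k=1: C(33,1)·0.057^1·0.943^32 = 0.287583
  k=2: C(33,2)·0.057^2·0.943^31 = 0.278129
P(X ≤ 2) = 0.709885

0.7099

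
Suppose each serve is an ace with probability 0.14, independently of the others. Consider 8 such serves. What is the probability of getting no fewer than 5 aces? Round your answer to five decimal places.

0.00208

X ~ Binomial(8, 0.14); P(X ≥ 5) = Σ C(8,k) p^k (1−p)^(8−k) over k:
  k=5: C(8,5)·0.14^5·0.86^3 = 0.0019157
  k=6: C(8,6)·0.14^6·0.86^2 = 0.0001559
  k=7: C(8,7)·0.14^7·0.86^1 = 0.0000073
  k=8: C(8,8)·0.14^8·0.86^0 = 0.0000001
Total = 0.0020790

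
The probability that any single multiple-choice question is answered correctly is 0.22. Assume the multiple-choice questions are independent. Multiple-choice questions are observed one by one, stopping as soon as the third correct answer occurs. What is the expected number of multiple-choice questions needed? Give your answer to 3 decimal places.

Y = total multiple-choice questions until the third success; negative binomial with r=3, p=0.22.
E[Y] = r / p = 3 / 0.22 = 13.63636

13.636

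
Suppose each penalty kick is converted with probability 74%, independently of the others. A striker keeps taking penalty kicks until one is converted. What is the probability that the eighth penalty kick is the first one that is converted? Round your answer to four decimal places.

0.0001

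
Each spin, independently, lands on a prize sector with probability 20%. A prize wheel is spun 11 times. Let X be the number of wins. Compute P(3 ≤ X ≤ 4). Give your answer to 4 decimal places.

0.3322

X ~ Binomial(11, 0.20); P(3 ≤ X ≤ 4) = Σ C(11,k) p^k (1−p)^(11−k) over k:
  k=3: C(11,3)·0.20^3·0.80^8 = 0.221459
  k=4: C(11,4)·0.20^4·0.80^7 = 0.110730
Total = 0.332189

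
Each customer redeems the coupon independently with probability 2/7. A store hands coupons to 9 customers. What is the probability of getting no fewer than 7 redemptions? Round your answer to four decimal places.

0.0032

X ~ Binomial(9, 0.285714); P(X ≥ 7) = Σ C(9,k) p^k (1−p)^(9−k) over k:
  k=7: C(9,7)·0.285714^7·0.714286^2 = 0.002855
  k=8: C(9,8)·0.285714^8·0.714286^1 = 0.000285
  k=9: C(9,9)·0.285714^9·0.714286^0 = 0.000013
Total = 0.003153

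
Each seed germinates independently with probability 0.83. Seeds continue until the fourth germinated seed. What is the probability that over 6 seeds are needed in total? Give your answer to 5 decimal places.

0.06555

Needing more than 6 seeds ⇔ fewer than 4 successes in the first 6. With X ~ Binomial(6, 0.83), P(Y > 6) = P(X ≤ 3).
  k=0: C(6,0)·0.83^0·0.17^6 = 0.0000241
  k=1: C(6,1)·0.83^1·0.17^5 = 0.0007071
  k=2: C(6,2)·0.83^2·0.17^4 = 0.0086306
  k=3: C(6,3)·0.83^3·0.17^3 = 0.0561838
P(X ≤ 3) = 0.0655457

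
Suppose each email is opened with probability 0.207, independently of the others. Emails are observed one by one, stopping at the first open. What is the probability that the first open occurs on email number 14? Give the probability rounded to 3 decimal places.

Geometric (trials to first success), p = 0.207.
P(Y = 14) = (1−p)^13 · p = 0.04904 · 0.207 = 0.01015

0.010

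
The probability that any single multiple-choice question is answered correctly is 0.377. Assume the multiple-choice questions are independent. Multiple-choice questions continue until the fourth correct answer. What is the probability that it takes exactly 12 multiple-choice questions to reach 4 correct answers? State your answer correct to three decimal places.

0.076

Y = trial on which the fourth success occurs; negative binomial, r=4, p=0.377.
P(Y=12) = C(11,3) · p^4 · (1−p)^8
= 165 · 0.020201 · 0.022694 = 0.07564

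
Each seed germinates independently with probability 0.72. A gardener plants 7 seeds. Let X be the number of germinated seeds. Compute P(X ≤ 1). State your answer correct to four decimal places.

0.0026

X ~ Binomial(7, 0.72); P(X ≤ 1) = Σ C(7,k) p^k (1−p)^(7−k) over k:
  k=0: C(7,0)·0.72^0·0.28^7 = 0.000135
  k=1: C(7,1)·0.72^1·0.28^6 = 0.002429
Total = 0.002564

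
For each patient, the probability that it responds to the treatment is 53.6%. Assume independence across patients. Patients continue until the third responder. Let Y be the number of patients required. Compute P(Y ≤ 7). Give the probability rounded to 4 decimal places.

0.8282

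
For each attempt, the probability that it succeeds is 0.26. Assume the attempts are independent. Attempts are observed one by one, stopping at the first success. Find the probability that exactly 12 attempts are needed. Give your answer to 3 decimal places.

0.009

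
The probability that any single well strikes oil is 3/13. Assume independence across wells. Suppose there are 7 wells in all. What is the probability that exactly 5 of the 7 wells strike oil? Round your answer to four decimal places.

0.0081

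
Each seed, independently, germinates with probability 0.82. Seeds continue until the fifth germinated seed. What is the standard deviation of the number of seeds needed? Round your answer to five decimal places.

1.15693

Y = total seeds until the fifth success; negative binomial with r=5, p=0.82.
SD(Y) = √[r(1−p)/p²] = √(1.3384890) = 1.1569309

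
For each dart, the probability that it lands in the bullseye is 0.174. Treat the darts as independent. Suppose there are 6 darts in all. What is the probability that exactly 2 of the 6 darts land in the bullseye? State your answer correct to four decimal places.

X ~ Binomial(n=6, p=0.174).
P(X=2) = C(6,2) · p^2 · (1−p)^4
= 15 · 0.030276 · 0.4655 = 0.211402

0.2114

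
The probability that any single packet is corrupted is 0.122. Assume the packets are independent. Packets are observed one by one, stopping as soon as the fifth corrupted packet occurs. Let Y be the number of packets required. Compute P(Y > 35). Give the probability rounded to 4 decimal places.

0.5730

Needing more than 35 packets ⇔ fewer than 5 successes in the first 35. With X ~ Binomial(35, 0.122), P(Y > 35) = P(X ≤ 4).
  k=0: C(35,0)·0.122^0·0.878^35 = 0.010527
  k=1: C(35,1)·0.122^1·0.878^34 = 0.051197
  k=2: C(35,2)·0.122^2·0.878^33 = 0.120936
  k=3: C(35,3)·0.122^3·0.878^32 = 0.184848
  k=4: C(35,4)·0.122^4·0.878^31 = 0.205480
P(X ≤ 4) = 0.572987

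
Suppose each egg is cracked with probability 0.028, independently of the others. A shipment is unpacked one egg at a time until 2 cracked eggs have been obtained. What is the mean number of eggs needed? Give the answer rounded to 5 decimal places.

Y = total eggs until the second success; negative binomial with r=2, p=0.028.
E[Y] = r / p = 2 / 0.028 = 71.4285714

71.42857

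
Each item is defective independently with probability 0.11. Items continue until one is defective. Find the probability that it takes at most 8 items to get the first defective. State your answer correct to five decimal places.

0.60634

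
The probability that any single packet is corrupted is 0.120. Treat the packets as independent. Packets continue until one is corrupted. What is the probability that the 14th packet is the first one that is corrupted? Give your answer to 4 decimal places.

Geometric (trials to first success), p = 0.12.
P(Y = 14) = (1−p)^13 · p = 0.18979 · 0.12 = 0.022775

0.0228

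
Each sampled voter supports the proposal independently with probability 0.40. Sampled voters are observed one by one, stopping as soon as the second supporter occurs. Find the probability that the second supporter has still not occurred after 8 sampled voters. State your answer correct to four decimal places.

Needing more than 8 sampled voters ⇔ fewer than 2 successes in the first 8. With X ~ Binomial(8, 0.40), P(Y > 8) = P(X ≤ 1).
  k=0: C(8,0)·0.40^0·0.60^8 = 0.016796
  k=1: C(8,1)·0.40^1·0.60^7 = 0.089580
P(X ≤ 1) = 0.106376

0.1064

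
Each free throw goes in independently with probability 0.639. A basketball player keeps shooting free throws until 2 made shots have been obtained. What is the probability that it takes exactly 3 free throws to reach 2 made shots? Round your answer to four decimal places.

0.2948

Y = trial on which the second success occurs; negative binomial, r=2, p=0.639.
P(Y=3) = C(2,1) · p^2 · (1−p)^1
= 2 · 0.40832 · 0.361 = 0.294808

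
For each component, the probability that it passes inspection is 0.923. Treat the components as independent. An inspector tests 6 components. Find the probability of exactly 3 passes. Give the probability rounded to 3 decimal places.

X ~ Binomial(n=6, p=0.923).
P(X=3) = C(6,3) · p^3 · (1−p)^3
= 20 · 0.78633 · 0.00045653 = 0.00718

0.007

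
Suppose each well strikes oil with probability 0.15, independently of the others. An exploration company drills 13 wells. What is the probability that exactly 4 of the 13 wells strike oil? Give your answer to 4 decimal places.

0.0838

X ~ Binomial(n=13, p=0.15).
P(X=4) = C(13,4) · p^4 · (1−p)^9
= 715 · 0.00050625 · 0.23162 = 0.083838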